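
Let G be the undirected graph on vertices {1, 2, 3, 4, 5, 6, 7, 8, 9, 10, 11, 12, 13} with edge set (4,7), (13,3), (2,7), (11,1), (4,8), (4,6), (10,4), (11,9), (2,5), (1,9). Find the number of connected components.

Component: {12}
Component: {3, 13}
Component: {1, 9, 11}
Component: {2, 4, 5, 6, 7, 8, 10}

4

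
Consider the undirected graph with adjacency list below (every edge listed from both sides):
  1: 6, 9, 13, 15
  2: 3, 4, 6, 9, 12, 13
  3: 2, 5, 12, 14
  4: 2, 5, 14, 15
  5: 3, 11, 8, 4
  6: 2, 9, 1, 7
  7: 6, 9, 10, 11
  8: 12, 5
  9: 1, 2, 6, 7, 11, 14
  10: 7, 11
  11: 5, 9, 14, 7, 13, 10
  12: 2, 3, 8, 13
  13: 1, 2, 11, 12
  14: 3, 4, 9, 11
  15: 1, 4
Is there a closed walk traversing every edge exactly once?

Degrees: 1:4, 2:6, 3:4, 4:4, 5:4, 6:4, 7:4, 8:2, 9:6, 10:2, 11:6, 12:4, 13:4, 14:4, 15:2
Every vertex has even degree and the edges form a single connected piece, so an Eulerian circuit exists.

Yes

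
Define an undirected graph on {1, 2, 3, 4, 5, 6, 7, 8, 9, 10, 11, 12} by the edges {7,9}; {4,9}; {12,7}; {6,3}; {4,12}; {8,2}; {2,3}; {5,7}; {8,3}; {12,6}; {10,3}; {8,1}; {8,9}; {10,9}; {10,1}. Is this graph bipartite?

No

8-2-3-8 is an odd cycle (length 3), and a bipartite graph can contain only even cycles.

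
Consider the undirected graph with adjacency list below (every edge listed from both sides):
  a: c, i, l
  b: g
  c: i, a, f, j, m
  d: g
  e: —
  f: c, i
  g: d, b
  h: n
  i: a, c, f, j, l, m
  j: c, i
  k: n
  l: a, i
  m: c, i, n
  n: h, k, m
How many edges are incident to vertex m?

3

Neighbors of m: c, i, n.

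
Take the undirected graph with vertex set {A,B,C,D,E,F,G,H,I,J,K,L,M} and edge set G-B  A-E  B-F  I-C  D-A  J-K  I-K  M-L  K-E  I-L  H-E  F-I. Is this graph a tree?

Yes

|V| = 13, |E| = 12.
Connected and |E| = |V| - 1, which characterizes a tree.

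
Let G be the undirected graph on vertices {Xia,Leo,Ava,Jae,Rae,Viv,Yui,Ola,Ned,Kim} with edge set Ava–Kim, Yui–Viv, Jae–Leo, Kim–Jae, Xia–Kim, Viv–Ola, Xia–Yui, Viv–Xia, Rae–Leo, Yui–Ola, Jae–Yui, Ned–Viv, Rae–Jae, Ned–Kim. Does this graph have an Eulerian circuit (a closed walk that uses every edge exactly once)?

No

Degrees: Xia:3, Leo:2, Ava:1, Jae:4, Rae:2, Viv:4, Yui:4, Ola:2, Ned:2, Kim:4
Vertices with odd degree: Xia, Ava. An Eulerian circuit requires all degrees even.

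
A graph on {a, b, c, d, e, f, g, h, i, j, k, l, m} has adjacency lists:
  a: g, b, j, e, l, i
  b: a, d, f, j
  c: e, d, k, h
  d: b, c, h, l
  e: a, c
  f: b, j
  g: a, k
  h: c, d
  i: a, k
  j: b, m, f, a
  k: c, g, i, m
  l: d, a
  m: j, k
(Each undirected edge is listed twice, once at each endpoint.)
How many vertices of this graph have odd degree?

Degrees: a:6, b:4, c:4, d:4, e:2, f:2, g:2, h:2, i:2, j:4, k:4, l:2, m:2
Odd-degree vertices: none.

0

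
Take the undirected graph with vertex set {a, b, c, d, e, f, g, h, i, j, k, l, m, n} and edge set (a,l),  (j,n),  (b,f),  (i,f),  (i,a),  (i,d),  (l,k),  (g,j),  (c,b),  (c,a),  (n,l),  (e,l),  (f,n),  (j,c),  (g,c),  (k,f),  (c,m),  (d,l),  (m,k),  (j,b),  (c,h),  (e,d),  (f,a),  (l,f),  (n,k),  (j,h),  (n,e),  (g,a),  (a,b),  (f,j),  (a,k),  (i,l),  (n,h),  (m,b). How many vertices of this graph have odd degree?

10

Degrees: a:7, b:5, c:6, d:3, e:3, f:7, g:3, h:3, i:4, j:6, k:5, l:7, m:3, n:6
Odd-degree vertices: a, b, d, e, f, g, h, k, l, m.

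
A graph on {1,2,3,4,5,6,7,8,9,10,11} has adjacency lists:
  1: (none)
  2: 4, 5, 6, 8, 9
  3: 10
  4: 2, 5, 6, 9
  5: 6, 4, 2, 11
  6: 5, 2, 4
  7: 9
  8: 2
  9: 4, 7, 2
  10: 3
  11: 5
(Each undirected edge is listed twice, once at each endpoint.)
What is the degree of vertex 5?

4

Neighbors of 5: 2, 4, 6, 11.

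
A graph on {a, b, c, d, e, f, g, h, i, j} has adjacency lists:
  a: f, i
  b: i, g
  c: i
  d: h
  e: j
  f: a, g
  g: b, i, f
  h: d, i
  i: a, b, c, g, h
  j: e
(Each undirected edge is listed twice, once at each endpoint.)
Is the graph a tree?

The graph has 10 vertices and 10 edges.
It splits into 2 components, so it cannot be a tree.

No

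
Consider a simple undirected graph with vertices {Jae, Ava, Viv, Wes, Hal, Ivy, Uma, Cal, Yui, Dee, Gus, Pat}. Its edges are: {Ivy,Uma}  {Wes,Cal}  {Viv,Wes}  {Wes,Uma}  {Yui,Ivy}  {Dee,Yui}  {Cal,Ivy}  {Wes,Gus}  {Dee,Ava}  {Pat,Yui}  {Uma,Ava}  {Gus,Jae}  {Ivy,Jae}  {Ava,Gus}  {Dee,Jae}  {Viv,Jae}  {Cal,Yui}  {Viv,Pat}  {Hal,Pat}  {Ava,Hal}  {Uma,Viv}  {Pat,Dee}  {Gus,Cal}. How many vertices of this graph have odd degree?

0

Degrees: Jae:4, Ava:4, Viv:4, Wes:4, Hal:2, Ivy:4, Uma:4, Cal:4, Yui:4, Dee:4, Gus:4, Pat:4
Odd-degree vertices: none.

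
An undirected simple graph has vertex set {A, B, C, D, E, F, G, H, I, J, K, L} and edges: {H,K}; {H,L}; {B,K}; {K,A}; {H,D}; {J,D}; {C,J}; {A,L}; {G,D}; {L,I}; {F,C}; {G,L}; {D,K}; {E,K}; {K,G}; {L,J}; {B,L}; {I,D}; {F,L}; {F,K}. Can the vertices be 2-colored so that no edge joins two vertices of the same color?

H-K-D-H is an odd cycle (length 3), and a bipartite graph can contain only even cycles.

No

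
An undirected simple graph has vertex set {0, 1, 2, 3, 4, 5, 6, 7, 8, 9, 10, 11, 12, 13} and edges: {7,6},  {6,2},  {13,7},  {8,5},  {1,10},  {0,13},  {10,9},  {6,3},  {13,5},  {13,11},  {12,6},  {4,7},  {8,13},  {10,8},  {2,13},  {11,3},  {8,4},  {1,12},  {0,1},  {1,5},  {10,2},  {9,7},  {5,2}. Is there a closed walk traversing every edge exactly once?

Yes

Degrees: 0:2, 1:4, 2:4, 3:2, 4:2, 5:4, 6:4, 7:4, 8:4, 9:2, 10:4, 11:2, 12:2, 13:6
All degrees are even and the non-isolated vertices are connected — an Eulerian circuit exists.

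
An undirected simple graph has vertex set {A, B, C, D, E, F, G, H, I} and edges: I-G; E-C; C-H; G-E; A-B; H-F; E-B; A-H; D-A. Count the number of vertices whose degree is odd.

Degrees: A:3, B:2, C:2, D:1, E:3, F:1, G:2, H:3, I:1
Odd-degree vertices: A, D, E, F, H, I.

6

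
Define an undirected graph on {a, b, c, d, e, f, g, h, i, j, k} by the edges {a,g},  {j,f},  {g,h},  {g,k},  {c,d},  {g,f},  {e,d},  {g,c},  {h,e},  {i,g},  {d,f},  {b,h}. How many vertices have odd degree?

8

Degrees: a:1, b:1, c:2, d:3, e:2, f:3, g:6, h:3, i:1, j:1, k:1
Odd-degree vertices: a, b, d, f, h, i, j, k.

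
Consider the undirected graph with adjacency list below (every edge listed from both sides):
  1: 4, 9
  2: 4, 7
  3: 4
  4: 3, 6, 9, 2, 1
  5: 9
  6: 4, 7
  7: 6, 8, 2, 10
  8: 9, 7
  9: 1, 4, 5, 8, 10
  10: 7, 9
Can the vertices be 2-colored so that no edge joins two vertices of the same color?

No

The cycle 1-4-9-1 has length 3, which is odd, so the graph is not bipartite.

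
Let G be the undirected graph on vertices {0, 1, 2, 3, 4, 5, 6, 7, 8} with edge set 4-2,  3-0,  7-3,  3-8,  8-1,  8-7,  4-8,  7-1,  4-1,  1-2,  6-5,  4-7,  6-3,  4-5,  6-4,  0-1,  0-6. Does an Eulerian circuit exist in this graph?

No

Degrees: 0:3, 1:5, 2:2, 3:4, 4:6, 5:2, 6:4, 7:4, 8:4
0, 1 have odd degree; an Eulerian circuit needs every degree to be even, so none exists.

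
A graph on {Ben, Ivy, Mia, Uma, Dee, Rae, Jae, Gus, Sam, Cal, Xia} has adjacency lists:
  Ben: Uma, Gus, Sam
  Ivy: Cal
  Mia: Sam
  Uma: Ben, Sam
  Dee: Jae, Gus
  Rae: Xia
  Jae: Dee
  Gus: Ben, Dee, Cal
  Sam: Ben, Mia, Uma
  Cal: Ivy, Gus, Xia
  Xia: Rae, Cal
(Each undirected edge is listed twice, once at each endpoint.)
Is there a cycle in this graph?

The graph has 11 vertices, 11 edges, and 1 connected component.
Since 11 > 11 - 1, a cycle must exist; for instance Ben-Uma-Sam-Ben.

Yes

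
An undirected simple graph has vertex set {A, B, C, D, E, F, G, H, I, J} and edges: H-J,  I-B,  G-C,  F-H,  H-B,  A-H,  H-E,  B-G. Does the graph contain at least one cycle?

No

|V| = 10, |E| = 8, number of components = 2.
A forest on 10 vertices with 2 components has exactly 8 edges, which matches — so no cycle.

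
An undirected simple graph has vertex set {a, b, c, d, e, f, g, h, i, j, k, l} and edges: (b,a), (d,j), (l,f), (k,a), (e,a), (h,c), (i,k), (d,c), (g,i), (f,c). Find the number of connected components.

2

Component: {a, b, e, g, i, k}
Component: {c, d, f, h, j, l}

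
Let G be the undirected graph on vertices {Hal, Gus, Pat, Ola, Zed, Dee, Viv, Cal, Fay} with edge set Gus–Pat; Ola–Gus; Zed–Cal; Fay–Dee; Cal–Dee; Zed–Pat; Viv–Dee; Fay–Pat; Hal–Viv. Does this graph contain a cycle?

|V| = 9, |E| = 9, number of components = 1.
One cycle is Dee-Cal-Zed-Pat-Fay-Dee.

Yes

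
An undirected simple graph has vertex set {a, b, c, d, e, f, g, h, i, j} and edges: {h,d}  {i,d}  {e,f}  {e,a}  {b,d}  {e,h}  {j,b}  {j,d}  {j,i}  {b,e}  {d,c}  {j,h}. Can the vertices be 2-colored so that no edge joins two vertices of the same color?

No

h-d-j-h is an odd cycle (length 3), and a bipartite graph can contain only even cycles.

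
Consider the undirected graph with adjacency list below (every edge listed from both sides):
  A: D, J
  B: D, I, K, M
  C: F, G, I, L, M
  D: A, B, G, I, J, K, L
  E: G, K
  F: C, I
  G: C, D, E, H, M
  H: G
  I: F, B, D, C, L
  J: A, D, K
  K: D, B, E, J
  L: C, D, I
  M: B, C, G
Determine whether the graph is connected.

Yes

Starting from A and exploring outward reaches every vertex (A, J, D, K, G, I, B, L, E, M, H, C, F); the graph is connected.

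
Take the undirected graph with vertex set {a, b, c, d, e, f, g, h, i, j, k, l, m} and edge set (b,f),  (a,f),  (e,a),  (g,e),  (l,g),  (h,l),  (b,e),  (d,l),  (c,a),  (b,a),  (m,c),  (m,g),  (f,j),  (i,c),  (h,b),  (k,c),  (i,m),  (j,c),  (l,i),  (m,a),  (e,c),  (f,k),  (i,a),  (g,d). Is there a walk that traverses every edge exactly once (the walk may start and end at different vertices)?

Degrees: a:6, b:4, c:6, d:2, e:4, f:4, g:4, h:2, i:4, j:2, k:2, l:4, m:4
Odd-degree vertices: none (0 total).
The non-isolated vertices are connected and exactly 0 have odd degree, so an Eulerian trail exists.

Yes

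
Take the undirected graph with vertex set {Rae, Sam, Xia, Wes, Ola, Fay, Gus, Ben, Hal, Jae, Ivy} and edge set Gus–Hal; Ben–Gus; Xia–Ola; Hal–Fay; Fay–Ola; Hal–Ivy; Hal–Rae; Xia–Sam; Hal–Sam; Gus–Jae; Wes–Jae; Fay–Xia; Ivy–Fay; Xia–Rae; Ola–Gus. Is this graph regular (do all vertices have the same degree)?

Degrees: Rae:2, Sam:2, Xia:4, Wes:1, Ola:3, Fay:4, Gus:4, Ben:1, Hal:5, Jae:2, Ivy:2
Degrees are not all equal (e.g. deg(Wes)=1 but deg(Hal)=5); not regular.

No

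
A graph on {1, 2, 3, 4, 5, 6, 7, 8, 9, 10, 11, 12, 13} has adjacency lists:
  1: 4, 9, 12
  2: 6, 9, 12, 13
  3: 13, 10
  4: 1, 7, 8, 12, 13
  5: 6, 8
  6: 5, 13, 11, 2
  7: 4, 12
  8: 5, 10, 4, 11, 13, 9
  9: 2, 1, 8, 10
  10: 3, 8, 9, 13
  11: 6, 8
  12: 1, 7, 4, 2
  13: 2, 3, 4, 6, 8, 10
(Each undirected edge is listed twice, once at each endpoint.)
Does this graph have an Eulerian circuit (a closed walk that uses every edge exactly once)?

No

Degrees: 1:3, 2:4, 3:2, 4:5, 5:2, 6:4, 7:2, 8:6, 9:4, 10:4, 11:2, 12:4, 13:6
1, 4 have odd degree; an Eulerian circuit needs every degree to be even, so none exists.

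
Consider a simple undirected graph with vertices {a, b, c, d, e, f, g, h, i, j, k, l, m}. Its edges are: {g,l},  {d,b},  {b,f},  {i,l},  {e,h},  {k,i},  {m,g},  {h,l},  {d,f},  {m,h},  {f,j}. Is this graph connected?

No

Component: {a}
Component: {c}
Component: {b, d, f, j}
Component: {e, g, h, i, k, l, m}
No edge joins these 4 groups, so the graph is disconnected.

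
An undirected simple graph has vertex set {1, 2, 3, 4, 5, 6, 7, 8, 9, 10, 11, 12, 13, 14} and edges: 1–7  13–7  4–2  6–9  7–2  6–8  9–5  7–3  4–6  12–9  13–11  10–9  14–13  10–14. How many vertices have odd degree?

8

Degrees: 1:1, 2:2, 3:1, 4:2, 5:1, 6:3, 7:4, 8:1, 9:4, 10:2, 11:1, 12:1, 13:3, 14:2
Odd-degree vertices: 1, 3, 5, 6, 8, 11, 12, 13.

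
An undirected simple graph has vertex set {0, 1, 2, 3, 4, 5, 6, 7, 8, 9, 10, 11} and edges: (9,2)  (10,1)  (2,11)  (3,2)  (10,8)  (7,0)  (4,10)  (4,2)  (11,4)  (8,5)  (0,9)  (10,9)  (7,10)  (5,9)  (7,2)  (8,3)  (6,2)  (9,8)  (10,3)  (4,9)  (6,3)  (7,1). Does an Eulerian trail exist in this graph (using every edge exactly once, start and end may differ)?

Yes

Degrees: 0:2, 1:2, 2:6, 3:4, 4:4, 5:2, 6:2, 7:4, 8:4, 9:6, 10:6, 11:2
Odd-degree vertices: none (0 total).
The non-isolated vertices are connected and exactly 0 have odd degree, so an Eulerian trail exists.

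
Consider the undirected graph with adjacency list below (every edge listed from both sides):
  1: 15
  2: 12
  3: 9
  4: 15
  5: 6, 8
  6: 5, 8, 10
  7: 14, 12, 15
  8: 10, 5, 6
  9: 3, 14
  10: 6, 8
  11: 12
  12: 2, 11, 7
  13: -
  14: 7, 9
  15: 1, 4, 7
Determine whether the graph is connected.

Component: {13}
Component: {5, 6, 8, 10}
Component: {1, 2, 3, 4, 7, 9, 11, 12, 14, 15}
There are 3 separate components, so the graph is not connected.

No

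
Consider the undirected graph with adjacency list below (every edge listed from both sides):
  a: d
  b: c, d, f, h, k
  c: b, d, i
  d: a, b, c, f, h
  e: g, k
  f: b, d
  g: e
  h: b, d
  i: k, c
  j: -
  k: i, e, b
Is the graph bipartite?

No

The cycle f-d-b-f has length 3, which is odd, so the graph is not bipartite.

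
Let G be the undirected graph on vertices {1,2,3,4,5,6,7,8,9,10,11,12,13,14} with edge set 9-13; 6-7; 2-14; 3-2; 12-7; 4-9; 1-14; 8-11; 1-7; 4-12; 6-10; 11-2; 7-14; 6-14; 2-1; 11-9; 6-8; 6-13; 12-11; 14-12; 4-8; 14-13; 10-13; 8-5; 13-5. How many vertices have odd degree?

6

Degrees: 1:3, 2:4, 3:1, 4:3, 5:2, 6:5, 7:4, 8:4, 9:3, 10:2, 11:4, 12:4, 13:5, 14:6
Odd-degree vertices: 1, 3, 4, 6, 9, 13.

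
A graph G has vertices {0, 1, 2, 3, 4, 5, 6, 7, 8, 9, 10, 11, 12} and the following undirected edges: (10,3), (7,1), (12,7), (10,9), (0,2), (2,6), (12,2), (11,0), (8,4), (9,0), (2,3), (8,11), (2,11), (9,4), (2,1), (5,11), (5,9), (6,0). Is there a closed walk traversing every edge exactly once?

Yes

Degrees: 0:4, 1:2, 2:6, 3:2, 4:2, 5:2, 6:2, 7:2, 8:2, 9:4, 10:2, 11:4, 12:2
Every vertex has even degree and the edges form a single connected piece, so an Eulerian circuit exists.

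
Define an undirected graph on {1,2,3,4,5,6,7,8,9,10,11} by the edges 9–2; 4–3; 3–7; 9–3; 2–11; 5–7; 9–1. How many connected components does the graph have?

4

Component: {6}
Component: {8}
Component: {10}
Component: {1, 2, 3, 4, 5, 7, 9, 11}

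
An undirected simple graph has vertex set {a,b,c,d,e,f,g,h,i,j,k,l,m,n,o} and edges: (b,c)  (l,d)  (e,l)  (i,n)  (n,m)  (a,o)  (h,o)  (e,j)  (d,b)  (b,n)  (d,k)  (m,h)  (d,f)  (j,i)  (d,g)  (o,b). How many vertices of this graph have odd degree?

Degrees: a:1, b:4, c:1, d:5, e:2, f:1, g:1, h:2, i:2, j:2, k:1, l:2, m:2, n:3, o:3
Odd-degree vertices: a, c, d, f, g, k, n, o.

8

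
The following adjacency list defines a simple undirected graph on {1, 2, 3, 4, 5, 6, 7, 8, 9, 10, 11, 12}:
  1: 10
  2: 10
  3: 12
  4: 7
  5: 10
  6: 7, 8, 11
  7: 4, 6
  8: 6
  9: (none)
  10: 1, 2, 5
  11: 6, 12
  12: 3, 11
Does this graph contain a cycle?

|V| = 12, |E| = 9, number of components = 3.
A forest on 12 vertices with 3 components has exactly 9 edges, which matches — so no cycle.

No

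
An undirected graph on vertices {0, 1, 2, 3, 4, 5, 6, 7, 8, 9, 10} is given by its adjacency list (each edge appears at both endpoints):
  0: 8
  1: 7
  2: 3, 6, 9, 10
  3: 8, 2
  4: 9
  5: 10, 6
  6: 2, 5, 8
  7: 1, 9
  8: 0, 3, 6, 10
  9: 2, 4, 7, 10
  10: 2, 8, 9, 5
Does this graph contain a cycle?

|V| = 11, |E| = 14, number of components = 1.
One cycle is 8-10-9-2-3-8.

Yes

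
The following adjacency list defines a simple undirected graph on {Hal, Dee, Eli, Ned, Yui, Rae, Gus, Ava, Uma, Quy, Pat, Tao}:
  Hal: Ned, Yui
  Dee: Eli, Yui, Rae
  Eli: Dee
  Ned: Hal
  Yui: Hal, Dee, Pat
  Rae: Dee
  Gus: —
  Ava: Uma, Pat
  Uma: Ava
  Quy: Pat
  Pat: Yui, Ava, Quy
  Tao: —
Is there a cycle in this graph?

No

The graph has 12 vertices, 9 edges, and 3 connected components.
Since 9 = 12 - 3, the graph is a forest and contains no cycle.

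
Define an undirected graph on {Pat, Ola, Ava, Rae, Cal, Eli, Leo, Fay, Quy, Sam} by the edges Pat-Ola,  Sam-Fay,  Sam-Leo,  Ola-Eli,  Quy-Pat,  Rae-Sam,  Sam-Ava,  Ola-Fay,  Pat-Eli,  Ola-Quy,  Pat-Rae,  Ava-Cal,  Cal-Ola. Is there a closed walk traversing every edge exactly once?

Degrees: Pat:4, Ola:5, Ava:2, Rae:2, Cal:2, Eli:2, Leo:1, Fay:2, Quy:2, Sam:4
Vertices with odd degree: Ola, Leo. An Eulerian circuit requires all degrees even.

No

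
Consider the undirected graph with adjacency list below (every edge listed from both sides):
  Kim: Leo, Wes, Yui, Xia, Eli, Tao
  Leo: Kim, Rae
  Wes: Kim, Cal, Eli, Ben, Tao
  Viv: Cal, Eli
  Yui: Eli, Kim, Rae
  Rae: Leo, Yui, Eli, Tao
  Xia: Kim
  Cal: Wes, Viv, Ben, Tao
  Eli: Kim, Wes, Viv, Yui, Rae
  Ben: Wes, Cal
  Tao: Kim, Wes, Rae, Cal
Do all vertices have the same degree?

No

Degrees: Kim:6, Leo:2, Wes:5, Viv:2, Yui:3, Rae:4, Xia:1, Cal:4, Eli:5, Ben:2, Tao:4
Degrees are not all equal (e.g. deg(Xia)=1 but deg(Kim)=6); not regular.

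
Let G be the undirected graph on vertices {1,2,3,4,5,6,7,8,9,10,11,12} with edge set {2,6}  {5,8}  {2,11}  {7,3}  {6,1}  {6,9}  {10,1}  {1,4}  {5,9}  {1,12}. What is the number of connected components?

Component: {3, 7}
Component: {1, 2, 4, 5, 6, 8, 9, 10, 11, 12}

2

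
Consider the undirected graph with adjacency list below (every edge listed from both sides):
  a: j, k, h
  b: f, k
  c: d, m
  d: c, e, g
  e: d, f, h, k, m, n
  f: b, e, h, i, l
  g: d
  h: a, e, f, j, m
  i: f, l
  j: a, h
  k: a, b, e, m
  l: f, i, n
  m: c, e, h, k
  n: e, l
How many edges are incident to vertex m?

Neighbors of m: c, e, h, k.

4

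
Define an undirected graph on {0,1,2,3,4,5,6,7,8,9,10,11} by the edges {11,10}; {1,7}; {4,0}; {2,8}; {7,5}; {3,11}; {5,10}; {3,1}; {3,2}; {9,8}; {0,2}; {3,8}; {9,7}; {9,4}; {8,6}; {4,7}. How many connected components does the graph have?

Component: {0, 1, 2, 3, 4, 5, 6, 7, 8, 9, 10, 11}

1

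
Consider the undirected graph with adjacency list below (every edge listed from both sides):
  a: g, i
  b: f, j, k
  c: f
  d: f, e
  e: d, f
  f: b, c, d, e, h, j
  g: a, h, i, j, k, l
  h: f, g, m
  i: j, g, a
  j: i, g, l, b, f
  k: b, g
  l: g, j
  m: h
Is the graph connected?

Yes

A breadth-first search from a visits a, i, g, j, h, l, k, f, b, m, e, c, d — all 13 vertices — so the graph is connected.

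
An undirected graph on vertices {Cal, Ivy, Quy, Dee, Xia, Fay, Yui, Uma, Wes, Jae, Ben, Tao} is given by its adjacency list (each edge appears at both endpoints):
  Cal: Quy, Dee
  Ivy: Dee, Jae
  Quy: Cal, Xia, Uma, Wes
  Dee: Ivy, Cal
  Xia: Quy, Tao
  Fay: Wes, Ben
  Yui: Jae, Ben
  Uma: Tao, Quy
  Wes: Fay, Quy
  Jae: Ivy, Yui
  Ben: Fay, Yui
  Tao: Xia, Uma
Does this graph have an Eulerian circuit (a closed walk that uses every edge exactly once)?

Degrees: Cal:2, Ivy:2, Quy:4, Dee:2, Xia:2, Fay:2, Yui:2, Uma:2, Wes:2, Jae:2, Ben:2, Tao:2
All degrees are even and the non-isolated vertices are connected — an Eulerian circuit exists.

Yes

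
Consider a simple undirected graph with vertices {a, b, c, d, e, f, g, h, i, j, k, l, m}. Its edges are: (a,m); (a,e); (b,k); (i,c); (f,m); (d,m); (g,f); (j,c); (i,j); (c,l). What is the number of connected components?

Component: {h}
Component: {b, k}
Component: {c, i, j, l}
Component: {a, d, e, f, g, m}

4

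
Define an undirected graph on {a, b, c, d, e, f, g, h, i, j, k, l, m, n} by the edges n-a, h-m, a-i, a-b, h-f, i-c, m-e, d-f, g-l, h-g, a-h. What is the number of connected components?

3

Component: {j}
Component: {k}
Component: {a, b, c, d, e, f, g, h, i, l, m, n}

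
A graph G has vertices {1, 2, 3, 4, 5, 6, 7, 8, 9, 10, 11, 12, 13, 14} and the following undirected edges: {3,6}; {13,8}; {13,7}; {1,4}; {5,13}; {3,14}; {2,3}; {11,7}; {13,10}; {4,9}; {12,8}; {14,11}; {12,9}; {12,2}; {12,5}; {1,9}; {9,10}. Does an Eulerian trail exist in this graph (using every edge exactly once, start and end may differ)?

Yes

Degrees: 1:2, 2:2, 3:3, 4:2, 5:2, 6:1, 7:2, 8:2, 9:4, 10:2, 11:2, 12:4, 13:4, 14:2
Odd-degree vertices: 3, 6 (2 total).
The non-isolated vertices are connected and exactly 2 have odd degree, so an Eulerian trail exists (from 3 to 6).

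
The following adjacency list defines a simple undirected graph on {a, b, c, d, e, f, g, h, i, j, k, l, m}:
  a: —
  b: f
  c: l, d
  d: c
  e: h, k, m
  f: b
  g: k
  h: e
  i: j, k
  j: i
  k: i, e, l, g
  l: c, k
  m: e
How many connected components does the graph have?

Component: {a}
Component: {b, f}
Component: {c, d, e, g, h, i, j, k, l, m}

3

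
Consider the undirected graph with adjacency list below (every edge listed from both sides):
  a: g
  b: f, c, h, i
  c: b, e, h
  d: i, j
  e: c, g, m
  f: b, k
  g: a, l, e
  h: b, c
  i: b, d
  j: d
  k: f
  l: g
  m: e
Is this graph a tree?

|V| = 13, |E| = 13.
Connected but with 13 > 12 edges, so it has a cycle and is not a tree.

No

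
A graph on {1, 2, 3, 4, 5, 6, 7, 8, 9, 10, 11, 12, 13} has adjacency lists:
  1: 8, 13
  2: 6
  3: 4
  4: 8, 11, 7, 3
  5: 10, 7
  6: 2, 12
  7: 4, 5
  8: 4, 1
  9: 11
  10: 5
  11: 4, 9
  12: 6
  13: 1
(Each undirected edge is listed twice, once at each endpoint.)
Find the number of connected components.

Component: {2, 6, 12}
Component: {1, 3, 4, 5, 7, 8, 9, 10, 11, 13}

2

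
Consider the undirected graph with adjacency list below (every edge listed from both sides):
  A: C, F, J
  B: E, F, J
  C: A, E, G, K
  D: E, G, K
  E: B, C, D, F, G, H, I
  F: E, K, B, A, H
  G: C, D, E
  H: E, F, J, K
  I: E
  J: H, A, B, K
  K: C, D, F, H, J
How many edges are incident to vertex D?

Neighbors of D: E, G, K.

3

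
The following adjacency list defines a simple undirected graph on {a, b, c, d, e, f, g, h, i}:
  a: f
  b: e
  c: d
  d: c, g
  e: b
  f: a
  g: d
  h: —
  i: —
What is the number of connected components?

5

Component: {h}
Component: {i}
Component: {a, f}
Component: {b, e}
Component: {c, d, g}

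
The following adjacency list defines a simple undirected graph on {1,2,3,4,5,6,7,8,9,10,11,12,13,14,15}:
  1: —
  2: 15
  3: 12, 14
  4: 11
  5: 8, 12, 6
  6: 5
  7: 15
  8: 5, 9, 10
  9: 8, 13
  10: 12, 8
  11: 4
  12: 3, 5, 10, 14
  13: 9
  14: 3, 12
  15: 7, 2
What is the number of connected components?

Component: {1}
Component: {4, 11}
Component: {2, 7, 15}
Component: {3, 5, 6, 8, 9, 10, 12, 13, 14}

4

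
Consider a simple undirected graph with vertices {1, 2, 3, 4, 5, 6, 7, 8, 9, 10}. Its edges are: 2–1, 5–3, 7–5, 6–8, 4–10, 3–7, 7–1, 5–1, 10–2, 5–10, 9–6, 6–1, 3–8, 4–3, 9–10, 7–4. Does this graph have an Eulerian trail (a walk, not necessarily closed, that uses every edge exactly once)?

Yes

Degrees: 1:4, 2:2, 3:4, 4:3, 5:4, 6:3, 7:4, 8:2, 9:2, 10:4
Odd-degree vertices: 4, 6 (2 total).
The non-isolated vertices are connected and exactly 2 have odd degree, so an Eulerian trail exists (from 4 to 6).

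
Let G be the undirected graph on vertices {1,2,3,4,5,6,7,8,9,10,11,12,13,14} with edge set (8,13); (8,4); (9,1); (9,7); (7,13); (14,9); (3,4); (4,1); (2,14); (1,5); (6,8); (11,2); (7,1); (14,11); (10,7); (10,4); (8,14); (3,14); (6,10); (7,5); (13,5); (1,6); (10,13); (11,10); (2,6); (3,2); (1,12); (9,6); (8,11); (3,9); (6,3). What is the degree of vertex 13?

Neighbors of 13: 5, 7, 8, 10.

4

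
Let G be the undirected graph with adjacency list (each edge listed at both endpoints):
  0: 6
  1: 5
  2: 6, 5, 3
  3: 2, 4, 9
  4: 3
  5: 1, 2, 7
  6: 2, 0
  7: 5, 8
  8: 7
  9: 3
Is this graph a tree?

Yes

|V| = 10, |E| = 9.
Connected and |E| = |V| - 1, which characterizes a tree.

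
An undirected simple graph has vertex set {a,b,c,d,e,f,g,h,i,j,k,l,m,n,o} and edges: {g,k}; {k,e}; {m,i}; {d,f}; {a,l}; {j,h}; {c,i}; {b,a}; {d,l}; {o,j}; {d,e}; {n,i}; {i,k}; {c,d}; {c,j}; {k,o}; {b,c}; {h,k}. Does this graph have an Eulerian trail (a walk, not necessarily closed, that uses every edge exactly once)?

No

Degrees: a:2, b:2, c:4, d:4, e:2, f:1, g:1, h:2, i:4, j:3, k:5, l:2, m:1, n:1, o:2
Odd-degree vertices: f, g, j, k, m, n (6 total).
With 6 odd-degree vertices (more than two), no single trail can use every edge.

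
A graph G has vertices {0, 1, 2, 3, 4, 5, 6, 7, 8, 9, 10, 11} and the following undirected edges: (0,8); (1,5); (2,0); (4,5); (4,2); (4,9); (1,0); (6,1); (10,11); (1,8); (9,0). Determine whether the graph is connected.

Component: {3}
Component: {7}
Component: {10, 11}
Component: {0, 1, 2, 4, 5, 6, 8, 9}
There are 4 separate components, so the graph is not connected.

No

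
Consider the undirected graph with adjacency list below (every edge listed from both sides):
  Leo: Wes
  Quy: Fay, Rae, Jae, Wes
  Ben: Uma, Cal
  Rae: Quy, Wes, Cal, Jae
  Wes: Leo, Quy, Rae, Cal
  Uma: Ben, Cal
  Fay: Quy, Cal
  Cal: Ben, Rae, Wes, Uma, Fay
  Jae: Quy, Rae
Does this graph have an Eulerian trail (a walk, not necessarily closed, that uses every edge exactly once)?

Yes

Degrees: Leo:1, Quy:4, Ben:2, Rae:4, Wes:4, Uma:2, Fay:2, Cal:5, Jae:2
Odd-degree vertices: Leo, Cal (2 total).
The non-isolated vertices are connected and exactly 2 have odd degree, so an Eulerian trail exists (from Leo to Cal).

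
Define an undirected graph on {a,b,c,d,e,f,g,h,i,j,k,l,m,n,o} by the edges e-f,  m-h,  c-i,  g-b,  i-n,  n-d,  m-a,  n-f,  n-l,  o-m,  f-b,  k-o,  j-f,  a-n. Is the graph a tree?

Yes

The graph has 15 vertices and 14 edges.
It is connected with exactly 14 edges, hence acyclic — it is a tree.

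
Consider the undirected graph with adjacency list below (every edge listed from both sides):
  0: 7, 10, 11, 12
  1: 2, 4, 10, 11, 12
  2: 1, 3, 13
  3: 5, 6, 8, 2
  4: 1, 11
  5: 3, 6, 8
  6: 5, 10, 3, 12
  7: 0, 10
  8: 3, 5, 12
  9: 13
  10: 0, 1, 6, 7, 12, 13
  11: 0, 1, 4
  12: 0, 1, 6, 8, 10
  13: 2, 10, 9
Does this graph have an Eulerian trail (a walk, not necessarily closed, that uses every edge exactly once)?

Degrees: 0:4, 1:5, 2:3, 3:4, 4:2, 5:3, 6:4, 7:2, 8:3, 9:1, 10:6, 11:3, 12:5, 13:3
Odd-degree vertices: 1, 2, 5, 8, 9, 11, 12, 13 (8 total).
With 8 odd-degree vertices (more than two), no single trail can use every edge.

No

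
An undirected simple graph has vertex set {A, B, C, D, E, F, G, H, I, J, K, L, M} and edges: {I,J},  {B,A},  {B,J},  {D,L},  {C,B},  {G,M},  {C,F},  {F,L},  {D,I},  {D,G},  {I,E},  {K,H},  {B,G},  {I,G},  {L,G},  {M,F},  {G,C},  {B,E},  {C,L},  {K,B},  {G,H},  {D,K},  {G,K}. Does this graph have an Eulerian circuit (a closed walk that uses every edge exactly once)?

No

Degrees: A:1, B:6, C:4, D:4, E:2, F:3, G:8, H:2, I:4, J:2, K:4, L:4, M:2
Vertices with odd degree: A, F. An Eulerian circuit requires all degrees even.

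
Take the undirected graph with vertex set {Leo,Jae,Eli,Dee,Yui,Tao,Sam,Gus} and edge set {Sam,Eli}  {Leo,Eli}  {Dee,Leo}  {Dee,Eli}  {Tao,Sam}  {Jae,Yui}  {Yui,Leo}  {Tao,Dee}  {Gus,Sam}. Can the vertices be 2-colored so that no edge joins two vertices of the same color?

No

The cycle Eli-Leo-Dee-Eli has length 3, which is odd, so the graph is not bipartite.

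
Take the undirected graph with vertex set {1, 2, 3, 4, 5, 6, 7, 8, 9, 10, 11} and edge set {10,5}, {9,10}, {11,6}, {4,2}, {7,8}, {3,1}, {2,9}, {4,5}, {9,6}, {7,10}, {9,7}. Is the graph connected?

No

Component: {1, 3}
Component: {2, 4, 5, 6, 7, 8, 9, 10, 11}
There are 2 separate components, so the graph is not connected.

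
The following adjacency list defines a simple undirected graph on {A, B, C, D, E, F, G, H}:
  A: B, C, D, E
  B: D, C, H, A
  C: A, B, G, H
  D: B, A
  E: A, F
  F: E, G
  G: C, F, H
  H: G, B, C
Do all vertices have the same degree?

Degrees: A:4, B:4, C:4, D:2, E:2, F:2, G:3, H:3
Vertex D has degree 2 while A has degree 4, so the graph is not regular.

No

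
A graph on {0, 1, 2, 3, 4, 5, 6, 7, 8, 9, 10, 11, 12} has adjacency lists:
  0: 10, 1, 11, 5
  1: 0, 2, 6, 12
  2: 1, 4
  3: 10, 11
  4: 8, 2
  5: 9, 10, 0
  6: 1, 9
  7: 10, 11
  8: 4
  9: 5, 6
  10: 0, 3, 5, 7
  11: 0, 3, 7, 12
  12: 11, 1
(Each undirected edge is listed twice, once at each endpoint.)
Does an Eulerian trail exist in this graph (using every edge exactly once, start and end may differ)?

Degrees: 0:4, 1:4, 2:2, 3:2, 4:2, 5:3, 6:2, 7:2, 8:1, 9:2, 10:4, 11:4, 12:2
Odd-degree vertices: 5, 8 (2 total).
The non-isolated vertices are connected and exactly 2 have odd degree, so an Eulerian trail exists (from 5 to 8).

Yes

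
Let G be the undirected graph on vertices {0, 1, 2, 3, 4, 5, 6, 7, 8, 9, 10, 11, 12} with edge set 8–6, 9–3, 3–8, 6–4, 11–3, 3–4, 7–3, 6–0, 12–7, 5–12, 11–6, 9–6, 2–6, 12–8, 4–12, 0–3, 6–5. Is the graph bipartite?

A valid 2-coloring puts {1, 3, 6, 10, 12} on one side and {0, 2, 4, 5, 7, 8, 9, 11} on the other; every edge crosses between the two sides.

Yes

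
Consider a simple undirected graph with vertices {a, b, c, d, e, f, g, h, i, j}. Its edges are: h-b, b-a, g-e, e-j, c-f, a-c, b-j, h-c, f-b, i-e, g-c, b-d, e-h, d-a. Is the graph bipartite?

The cycle a-d-b-a has length 3, which is odd, so the graph is not bipartite.

No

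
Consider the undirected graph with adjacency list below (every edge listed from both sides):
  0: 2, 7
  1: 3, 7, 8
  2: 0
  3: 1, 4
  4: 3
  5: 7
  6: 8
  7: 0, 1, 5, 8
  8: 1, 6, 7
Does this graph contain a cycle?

The graph has 9 vertices, 9 edges, and 1 connected component.
Since 9 > 9 - 1, a cycle must exist; for instance 7-1-8-7.

Yes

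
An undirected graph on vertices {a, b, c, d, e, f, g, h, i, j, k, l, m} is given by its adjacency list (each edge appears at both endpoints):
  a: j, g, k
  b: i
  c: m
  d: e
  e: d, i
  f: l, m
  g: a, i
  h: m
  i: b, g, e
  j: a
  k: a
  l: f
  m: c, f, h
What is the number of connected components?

Component: {c, f, h, l, m}
Component: {a, b, d, e, g, i, j, k}

2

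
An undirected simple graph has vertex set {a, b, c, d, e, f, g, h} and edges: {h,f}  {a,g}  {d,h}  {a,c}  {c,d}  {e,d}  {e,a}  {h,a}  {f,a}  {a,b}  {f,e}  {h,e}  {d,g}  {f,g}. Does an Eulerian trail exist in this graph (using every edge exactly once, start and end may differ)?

Yes

Degrees: a:6, b:1, c:2, d:4, e:4, f:4, g:3, h:4
Odd-degree vertices: b, g (2 total).
The non-isolated vertices are connected and exactly 2 have odd degree, so an Eulerian trail exists (from b to g).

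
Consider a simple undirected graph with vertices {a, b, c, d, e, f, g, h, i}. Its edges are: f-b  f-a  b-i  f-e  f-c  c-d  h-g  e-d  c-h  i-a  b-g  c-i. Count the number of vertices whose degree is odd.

2

Degrees: a:2, b:3, c:4, d:2, e:2, f:4, g:2, h:2, i:3
Odd-degree vertices: b, i.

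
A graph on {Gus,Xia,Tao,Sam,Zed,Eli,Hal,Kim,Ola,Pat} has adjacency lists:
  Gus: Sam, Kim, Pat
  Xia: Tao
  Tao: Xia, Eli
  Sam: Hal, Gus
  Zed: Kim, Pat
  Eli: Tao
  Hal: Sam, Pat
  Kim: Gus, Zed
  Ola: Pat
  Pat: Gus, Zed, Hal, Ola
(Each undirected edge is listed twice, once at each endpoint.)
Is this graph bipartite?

Partition the vertices as {Tao, Sam, Kim, Pat} vs {Gus, Xia, Zed, Eli, Hal, Ola}. Each listed edge has one endpoint in each part, so the graph is bipartite.

Yes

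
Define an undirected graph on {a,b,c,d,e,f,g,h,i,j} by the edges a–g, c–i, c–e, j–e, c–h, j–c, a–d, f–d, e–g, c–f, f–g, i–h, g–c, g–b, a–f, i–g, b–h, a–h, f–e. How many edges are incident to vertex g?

6

Neighbors of g: a, b, c, e, f, i.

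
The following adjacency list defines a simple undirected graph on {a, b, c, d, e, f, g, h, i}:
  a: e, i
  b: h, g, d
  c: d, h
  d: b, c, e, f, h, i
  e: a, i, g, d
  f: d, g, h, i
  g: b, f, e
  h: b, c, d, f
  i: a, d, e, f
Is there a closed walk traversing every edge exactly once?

No

Degrees: a:2, b:3, c:2, d:6, e:4, f:4, g:3, h:4, i:4
Vertices with odd degree: b, g. An Eulerian circuit requires all degrees even.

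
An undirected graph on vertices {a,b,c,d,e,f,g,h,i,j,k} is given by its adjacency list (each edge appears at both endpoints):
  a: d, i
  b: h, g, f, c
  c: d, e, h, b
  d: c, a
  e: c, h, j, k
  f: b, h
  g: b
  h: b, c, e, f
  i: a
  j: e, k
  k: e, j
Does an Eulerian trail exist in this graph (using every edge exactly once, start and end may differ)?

Yes

Degrees: a:2, b:4, c:4, d:2, e:4, f:2, g:1, h:4, i:1, j:2, k:2
Odd-degree vertices: g, i (2 total).
With 2 odd-degree vertices and all edges in one connected piece, an Eulerian trail exists (from g to i).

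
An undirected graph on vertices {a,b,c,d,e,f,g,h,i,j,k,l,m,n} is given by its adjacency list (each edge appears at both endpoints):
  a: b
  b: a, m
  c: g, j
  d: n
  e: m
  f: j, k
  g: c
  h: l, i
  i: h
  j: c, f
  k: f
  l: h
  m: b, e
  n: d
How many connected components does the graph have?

4

Component: {d, n}
Component: {h, i, l}
Component: {a, b, e, m}
Component: {c, f, g, j, k}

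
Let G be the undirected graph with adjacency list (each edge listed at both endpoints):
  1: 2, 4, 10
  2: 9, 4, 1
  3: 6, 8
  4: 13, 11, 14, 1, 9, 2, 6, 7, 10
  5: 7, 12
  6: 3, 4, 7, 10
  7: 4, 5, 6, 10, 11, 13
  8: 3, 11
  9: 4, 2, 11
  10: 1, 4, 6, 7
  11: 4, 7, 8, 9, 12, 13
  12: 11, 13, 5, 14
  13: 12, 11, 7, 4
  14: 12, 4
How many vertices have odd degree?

Degrees: 1:3, 2:3, 3:2, 4:9, 5:2, 6:4, 7:6, 8:2, 9:3, 10:4, 11:6, 12:4, 13:4, 14:2
Odd-degree vertices: 1, 2, 4, 9.

4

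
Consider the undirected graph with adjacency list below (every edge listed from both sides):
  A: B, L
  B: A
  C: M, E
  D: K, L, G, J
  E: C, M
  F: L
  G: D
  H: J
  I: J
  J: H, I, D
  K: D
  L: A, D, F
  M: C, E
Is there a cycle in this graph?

Yes

The graph has 13 vertices, 12 edges, and 2 connected components.
Since 12 > 13 - 2, a cycle must exist; for instance C-E-M-C.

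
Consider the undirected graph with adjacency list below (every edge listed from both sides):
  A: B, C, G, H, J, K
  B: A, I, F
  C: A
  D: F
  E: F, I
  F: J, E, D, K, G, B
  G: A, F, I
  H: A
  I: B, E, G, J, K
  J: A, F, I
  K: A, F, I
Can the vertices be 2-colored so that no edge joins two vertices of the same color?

Yes

Partition the vertices as {B, C, D, E, G, H, J, K} vs {A, F, I}. Each listed edge has one endpoint in each part, so the graph is bipartite.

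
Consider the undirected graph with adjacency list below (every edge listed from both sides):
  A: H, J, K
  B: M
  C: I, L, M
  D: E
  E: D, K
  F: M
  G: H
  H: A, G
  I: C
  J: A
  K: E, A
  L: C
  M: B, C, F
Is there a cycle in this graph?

|V| = 13, |E| = 11, number of components = 2.
Since 11 = 13 - 2, the graph is a forest and contains no cycle.

No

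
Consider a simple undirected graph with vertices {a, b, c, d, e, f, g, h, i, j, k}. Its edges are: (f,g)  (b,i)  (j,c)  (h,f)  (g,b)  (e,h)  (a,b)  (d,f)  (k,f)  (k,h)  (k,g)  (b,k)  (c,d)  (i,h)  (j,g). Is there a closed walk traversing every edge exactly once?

No

Degrees: a:1, b:4, c:2, d:2, e:1, f:4, g:4, h:4, i:2, j:2, k:4
Vertices with odd degree: a, e. An Eulerian circuit requires all degrees even.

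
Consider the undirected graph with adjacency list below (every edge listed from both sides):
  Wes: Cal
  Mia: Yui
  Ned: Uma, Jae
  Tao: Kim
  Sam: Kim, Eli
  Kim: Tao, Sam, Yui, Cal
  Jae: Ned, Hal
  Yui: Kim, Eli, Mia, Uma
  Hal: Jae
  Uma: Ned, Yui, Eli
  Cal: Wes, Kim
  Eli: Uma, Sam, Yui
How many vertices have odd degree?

Degrees: Wes:1, Mia:1, Ned:2, Tao:1, Sam:2, Kim:4, Jae:2, Yui:4, Hal:1, Uma:3, Cal:2, Eli:3
Odd-degree vertices: Wes, Mia, Tao, Hal, Uma, Eli.

6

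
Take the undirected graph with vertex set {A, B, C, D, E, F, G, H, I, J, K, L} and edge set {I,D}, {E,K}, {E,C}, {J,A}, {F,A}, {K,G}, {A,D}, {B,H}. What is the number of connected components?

Component: {L}
Component: {B, H}
Component: {C, E, G, K}
Component: {A, D, F, I, J}

4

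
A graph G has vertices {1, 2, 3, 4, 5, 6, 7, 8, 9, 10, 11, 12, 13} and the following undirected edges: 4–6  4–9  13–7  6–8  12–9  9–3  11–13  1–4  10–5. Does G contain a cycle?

|V| = 13, |E| = 9, number of components = 4.
Since 9 = 13 - 4, the graph is a forest and contains no cycle.

No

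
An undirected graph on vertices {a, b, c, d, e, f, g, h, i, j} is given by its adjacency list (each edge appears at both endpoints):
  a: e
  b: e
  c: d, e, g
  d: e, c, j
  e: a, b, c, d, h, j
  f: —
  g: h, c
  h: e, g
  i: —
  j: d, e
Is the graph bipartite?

No

The cycle e-d-j-e has length 3, which is odd, so the graph is not bipartite.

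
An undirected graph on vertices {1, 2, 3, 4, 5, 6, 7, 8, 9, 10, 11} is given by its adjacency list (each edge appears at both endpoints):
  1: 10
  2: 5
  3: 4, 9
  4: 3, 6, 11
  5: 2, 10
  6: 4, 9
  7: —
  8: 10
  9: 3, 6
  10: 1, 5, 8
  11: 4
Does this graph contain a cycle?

The graph has 11 vertices, 9 edges, and 3 connected components.
Since 9 > 11 - 3, a cycle must exist; for instance 3-4-6-9-3.

Yes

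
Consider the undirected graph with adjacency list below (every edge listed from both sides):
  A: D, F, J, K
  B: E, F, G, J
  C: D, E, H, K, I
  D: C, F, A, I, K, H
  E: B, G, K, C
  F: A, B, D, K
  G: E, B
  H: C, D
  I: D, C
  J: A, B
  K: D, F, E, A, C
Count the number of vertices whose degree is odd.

2

Degrees: A:4, B:4, C:5, D:6, E:4, F:4, G:2, H:2, I:2, J:2, K:5
Odd-degree vertices: C, K.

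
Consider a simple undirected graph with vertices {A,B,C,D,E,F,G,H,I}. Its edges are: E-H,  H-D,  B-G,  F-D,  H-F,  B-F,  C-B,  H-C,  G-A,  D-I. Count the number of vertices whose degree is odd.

Degrees: A:1, B:3, C:2, D:3, E:1, F:3, G:2, H:4, I:1
Odd-degree vertices: A, B, D, E, F, I.

6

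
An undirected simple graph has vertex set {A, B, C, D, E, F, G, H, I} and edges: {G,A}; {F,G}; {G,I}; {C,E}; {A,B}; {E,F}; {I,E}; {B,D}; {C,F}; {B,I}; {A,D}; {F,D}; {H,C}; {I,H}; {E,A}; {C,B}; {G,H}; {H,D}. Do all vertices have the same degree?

Yes

Degrees: A:4, B:4, C:4, D:4, E:4, F:4, G:4, H:4, I:4
Every vertex has degree 4, so the graph is 4-regular.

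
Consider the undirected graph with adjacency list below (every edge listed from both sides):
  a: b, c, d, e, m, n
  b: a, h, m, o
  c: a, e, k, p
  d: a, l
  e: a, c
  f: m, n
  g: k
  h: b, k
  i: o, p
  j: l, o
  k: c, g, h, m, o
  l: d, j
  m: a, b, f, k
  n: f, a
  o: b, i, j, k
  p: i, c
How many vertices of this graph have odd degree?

2

Degrees: a:6, b:4, c:4, d:2, e:2, f:2, g:1, h:2, i:2, j:2, k:5, l:2, m:4, n:2, o:4, p:2
Odd-degree vertices: g, k.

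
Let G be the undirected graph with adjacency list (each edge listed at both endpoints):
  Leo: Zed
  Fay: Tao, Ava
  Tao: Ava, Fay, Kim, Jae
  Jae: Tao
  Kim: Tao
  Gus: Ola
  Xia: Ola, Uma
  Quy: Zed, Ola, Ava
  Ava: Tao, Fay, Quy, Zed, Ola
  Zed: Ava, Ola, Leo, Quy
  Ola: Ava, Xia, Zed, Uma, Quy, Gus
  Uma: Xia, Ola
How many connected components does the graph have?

1

Component: {Leo, Fay, Tao, Jae, Kim, Gus, Xia, Quy, Ava, Zed, Ola, Uma}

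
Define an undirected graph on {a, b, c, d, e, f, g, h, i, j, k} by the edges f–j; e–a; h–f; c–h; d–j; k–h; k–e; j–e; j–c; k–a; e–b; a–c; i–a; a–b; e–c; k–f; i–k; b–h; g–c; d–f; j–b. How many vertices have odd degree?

Degrees: a:5, b:4, c:5, d:2, e:5, f:4, g:1, h:4, i:2, j:5, k:5
Odd-degree vertices: a, c, e, g, j, k.

6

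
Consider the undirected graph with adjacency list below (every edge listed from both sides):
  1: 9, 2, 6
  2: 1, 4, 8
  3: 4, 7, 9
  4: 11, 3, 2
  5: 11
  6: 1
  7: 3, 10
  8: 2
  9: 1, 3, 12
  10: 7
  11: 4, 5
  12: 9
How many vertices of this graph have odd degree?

Degrees: 1:3, 2:3, 3:3, 4:3, 5:1, 6:1, 7:2, 8:1, 9:3, 10:1, 11:2, 12:1
Odd-degree vertices: 1, 2, 3, 4, 5, 6, 8, 9, 10, 12.

10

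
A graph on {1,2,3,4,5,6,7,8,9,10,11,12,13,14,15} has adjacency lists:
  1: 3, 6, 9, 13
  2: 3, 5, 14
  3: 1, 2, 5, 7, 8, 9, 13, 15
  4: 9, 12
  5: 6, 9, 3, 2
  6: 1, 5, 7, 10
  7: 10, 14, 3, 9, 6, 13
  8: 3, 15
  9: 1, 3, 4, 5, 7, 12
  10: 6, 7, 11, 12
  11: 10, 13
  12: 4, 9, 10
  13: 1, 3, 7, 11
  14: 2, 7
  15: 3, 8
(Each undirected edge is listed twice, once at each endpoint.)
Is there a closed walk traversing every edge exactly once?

No

Degrees: 1:4, 2:3, 3:8, 4:2, 5:4, 6:4, 7:6, 8:2, 9:6, 10:4, 11:2, 12:3, 13:4, 14:2, 15:2
2, 12 have odd degree; an Eulerian circuit needs every degree to be even, so none exists.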